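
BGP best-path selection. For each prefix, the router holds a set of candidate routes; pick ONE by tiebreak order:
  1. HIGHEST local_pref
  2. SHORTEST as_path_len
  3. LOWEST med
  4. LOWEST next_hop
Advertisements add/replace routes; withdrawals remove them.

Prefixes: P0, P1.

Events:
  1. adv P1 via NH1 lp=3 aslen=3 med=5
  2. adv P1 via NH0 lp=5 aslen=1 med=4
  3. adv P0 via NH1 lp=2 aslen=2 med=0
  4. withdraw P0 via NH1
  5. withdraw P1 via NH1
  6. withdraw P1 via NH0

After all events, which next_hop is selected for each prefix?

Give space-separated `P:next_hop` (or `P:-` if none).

Op 1: best P0=- P1=NH1
Op 2: best P0=- P1=NH0
Op 3: best P0=NH1 P1=NH0
Op 4: best P0=- P1=NH0
Op 5: best P0=- P1=NH0
Op 6: best P0=- P1=-

Answer: P0:- P1:-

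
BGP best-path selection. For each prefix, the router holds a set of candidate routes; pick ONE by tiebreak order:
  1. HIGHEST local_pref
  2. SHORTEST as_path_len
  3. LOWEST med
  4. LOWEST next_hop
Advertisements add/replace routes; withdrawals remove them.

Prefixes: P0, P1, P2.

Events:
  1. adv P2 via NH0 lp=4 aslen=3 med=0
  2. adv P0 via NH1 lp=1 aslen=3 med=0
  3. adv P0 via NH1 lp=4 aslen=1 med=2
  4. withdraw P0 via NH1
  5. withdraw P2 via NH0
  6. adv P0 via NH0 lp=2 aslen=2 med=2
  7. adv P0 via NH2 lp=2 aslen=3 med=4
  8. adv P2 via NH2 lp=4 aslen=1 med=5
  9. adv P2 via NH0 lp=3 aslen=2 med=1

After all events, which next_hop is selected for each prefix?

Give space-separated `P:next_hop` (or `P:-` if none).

Op 1: best P0=- P1=- P2=NH0
Op 2: best P0=NH1 P1=- P2=NH0
Op 3: best P0=NH1 P1=- P2=NH0
Op 4: best P0=- P1=- P2=NH0
Op 5: best P0=- P1=- P2=-
Op 6: best P0=NH0 P1=- P2=-
Op 7: best P0=NH0 P1=- P2=-
Op 8: best P0=NH0 P1=- P2=NH2
Op 9: best P0=NH0 P1=- P2=NH2

Answer: P0:NH0 P1:- P2:NH2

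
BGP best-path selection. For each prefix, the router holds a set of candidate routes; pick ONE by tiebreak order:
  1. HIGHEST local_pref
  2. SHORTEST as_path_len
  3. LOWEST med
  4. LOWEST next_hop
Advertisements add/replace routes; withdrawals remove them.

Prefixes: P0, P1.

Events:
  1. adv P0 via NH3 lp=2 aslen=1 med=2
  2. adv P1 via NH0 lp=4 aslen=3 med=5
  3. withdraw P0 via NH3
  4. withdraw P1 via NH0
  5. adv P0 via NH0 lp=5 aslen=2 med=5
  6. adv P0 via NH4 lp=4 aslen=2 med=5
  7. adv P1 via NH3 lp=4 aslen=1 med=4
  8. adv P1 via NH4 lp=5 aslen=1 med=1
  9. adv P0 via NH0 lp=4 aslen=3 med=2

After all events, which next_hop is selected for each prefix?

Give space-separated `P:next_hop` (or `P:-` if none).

Answer: P0:NH4 P1:NH4

Derivation:
Op 1: best P0=NH3 P1=-
Op 2: best P0=NH3 P1=NH0
Op 3: best P0=- P1=NH0
Op 4: best P0=- P1=-
Op 5: best P0=NH0 P1=-
Op 6: best P0=NH0 P1=-
Op 7: best P0=NH0 P1=NH3
Op 8: best P0=NH0 P1=NH4
Op 9: best P0=NH4 P1=NH4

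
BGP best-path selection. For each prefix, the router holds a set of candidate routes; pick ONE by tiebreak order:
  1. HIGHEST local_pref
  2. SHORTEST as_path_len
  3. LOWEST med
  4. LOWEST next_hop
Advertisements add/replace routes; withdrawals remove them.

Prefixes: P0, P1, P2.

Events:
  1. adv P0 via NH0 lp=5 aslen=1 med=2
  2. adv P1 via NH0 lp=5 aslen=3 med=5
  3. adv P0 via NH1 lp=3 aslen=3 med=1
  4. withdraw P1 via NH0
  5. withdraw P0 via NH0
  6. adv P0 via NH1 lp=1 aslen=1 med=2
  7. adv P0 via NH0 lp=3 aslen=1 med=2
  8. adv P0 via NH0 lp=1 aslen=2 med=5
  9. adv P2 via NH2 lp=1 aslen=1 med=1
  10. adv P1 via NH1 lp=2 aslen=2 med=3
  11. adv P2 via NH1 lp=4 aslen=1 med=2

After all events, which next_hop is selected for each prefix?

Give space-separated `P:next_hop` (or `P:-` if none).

Answer: P0:NH1 P1:NH1 P2:NH1

Derivation:
Op 1: best P0=NH0 P1=- P2=-
Op 2: best P0=NH0 P1=NH0 P2=-
Op 3: best P0=NH0 P1=NH0 P2=-
Op 4: best P0=NH0 P1=- P2=-
Op 5: best P0=NH1 P1=- P2=-
Op 6: best P0=NH1 P1=- P2=-
Op 7: best P0=NH0 P1=- P2=-
Op 8: best P0=NH1 P1=- P2=-
Op 9: best P0=NH1 P1=- P2=NH2
Op 10: best P0=NH1 P1=NH1 P2=NH2
Op 11: best P0=NH1 P1=NH1 P2=NH1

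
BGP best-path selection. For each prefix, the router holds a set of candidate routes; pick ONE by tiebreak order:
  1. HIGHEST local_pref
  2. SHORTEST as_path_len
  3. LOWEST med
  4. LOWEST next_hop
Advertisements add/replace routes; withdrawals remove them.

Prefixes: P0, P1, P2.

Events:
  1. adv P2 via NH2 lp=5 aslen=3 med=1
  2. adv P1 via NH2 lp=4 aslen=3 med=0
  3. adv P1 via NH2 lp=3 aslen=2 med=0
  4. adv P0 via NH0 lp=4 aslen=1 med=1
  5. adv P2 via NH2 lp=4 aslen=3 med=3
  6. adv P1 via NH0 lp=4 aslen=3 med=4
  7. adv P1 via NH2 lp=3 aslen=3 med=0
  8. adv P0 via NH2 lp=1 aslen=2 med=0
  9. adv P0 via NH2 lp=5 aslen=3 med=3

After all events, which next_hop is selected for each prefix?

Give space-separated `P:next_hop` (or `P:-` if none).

Op 1: best P0=- P1=- P2=NH2
Op 2: best P0=- P1=NH2 P2=NH2
Op 3: best P0=- P1=NH2 P2=NH2
Op 4: best P0=NH0 P1=NH2 P2=NH2
Op 5: best P0=NH0 P1=NH2 P2=NH2
Op 6: best P0=NH0 P1=NH0 P2=NH2
Op 7: best P0=NH0 P1=NH0 P2=NH2
Op 8: best P0=NH0 P1=NH0 P2=NH2
Op 9: best P0=NH2 P1=NH0 P2=NH2

Answer: P0:NH2 P1:NH0 P2:NH2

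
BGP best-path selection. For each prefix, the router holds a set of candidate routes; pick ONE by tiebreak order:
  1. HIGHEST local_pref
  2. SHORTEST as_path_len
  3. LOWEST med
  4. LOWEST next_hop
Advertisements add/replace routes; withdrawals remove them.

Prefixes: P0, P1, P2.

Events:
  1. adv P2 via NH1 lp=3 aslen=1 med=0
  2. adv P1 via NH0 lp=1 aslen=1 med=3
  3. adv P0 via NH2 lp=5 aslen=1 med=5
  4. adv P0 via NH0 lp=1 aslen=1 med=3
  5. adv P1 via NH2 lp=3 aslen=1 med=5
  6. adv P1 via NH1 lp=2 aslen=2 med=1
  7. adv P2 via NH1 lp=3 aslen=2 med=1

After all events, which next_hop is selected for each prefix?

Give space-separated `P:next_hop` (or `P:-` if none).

Answer: P0:NH2 P1:NH2 P2:NH1

Derivation:
Op 1: best P0=- P1=- P2=NH1
Op 2: best P0=- P1=NH0 P2=NH1
Op 3: best P0=NH2 P1=NH0 P2=NH1
Op 4: best P0=NH2 P1=NH0 P2=NH1
Op 5: best P0=NH2 P1=NH2 P2=NH1
Op 6: best P0=NH2 P1=NH2 P2=NH1
Op 7: best P0=NH2 P1=NH2 P2=NH1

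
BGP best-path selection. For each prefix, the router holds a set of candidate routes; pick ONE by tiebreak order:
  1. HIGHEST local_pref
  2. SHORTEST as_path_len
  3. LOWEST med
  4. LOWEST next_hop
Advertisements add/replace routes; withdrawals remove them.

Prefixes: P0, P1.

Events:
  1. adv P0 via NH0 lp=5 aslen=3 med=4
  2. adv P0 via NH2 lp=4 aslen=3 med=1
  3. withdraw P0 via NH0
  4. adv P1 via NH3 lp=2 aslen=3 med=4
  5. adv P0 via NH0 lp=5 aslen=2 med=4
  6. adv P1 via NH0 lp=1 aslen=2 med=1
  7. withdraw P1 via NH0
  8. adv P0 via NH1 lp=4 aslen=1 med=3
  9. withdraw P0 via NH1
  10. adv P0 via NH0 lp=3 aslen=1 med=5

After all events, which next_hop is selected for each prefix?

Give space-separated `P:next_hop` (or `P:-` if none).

Answer: P0:NH2 P1:NH3

Derivation:
Op 1: best P0=NH0 P1=-
Op 2: best P0=NH0 P1=-
Op 3: best P0=NH2 P1=-
Op 4: best P0=NH2 P1=NH3
Op 5: best P0=NH0 P1=NH3
Op 6: best P0=NH0 P1=NH3
Op 7: best P0=NH0 P1=NH3
Op 8: best P0=NH0 P1=NH3
Op 9: best P0=NH0 P1=NH3
Op 10: best P0=NH2 P1=NH3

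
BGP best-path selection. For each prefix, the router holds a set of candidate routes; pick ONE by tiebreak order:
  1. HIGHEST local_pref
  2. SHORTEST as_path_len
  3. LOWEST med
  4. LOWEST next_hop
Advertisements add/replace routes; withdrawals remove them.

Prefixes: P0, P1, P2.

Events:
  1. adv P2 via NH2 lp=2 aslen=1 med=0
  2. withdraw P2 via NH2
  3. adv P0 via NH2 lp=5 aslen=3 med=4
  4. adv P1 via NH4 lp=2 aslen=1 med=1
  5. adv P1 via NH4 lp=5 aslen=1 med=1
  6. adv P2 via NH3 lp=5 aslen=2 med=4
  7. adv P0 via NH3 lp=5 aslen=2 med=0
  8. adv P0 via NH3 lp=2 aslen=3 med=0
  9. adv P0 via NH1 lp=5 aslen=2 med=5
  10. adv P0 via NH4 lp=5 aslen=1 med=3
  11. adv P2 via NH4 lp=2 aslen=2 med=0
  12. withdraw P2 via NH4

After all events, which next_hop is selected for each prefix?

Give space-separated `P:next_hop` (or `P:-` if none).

Op 1: best P0=- P1=- P2=NH2
Op 2: best P0=- P1=- P2=-
Op 3: best P0=NH2 P1=- P2=-
Op 4: best P0=NH2 P1=NH4 P2=-
Op 5: best P0=NH2 P1=NH4 P2=-
Op 6: best P0=NH2 P1=NH4 P2=NH3
Op 7: best P0=NH3 P1=NH4 P2=NH3
Op 8: best P0=NH2 P1=NH4 P2=NH3
Op 9: best P0=NH1 P1=NH4 P2=NH3
Op 10: best P0=NH4 P1=NH4 P2=NH3
Op 11: best P0=NH4 P1=NH4 P2=NH3
Op 12: best P0=NH4 P1=NH4 P2=NH3

Answer: P0:NH4 P1:NH4 P2:NH3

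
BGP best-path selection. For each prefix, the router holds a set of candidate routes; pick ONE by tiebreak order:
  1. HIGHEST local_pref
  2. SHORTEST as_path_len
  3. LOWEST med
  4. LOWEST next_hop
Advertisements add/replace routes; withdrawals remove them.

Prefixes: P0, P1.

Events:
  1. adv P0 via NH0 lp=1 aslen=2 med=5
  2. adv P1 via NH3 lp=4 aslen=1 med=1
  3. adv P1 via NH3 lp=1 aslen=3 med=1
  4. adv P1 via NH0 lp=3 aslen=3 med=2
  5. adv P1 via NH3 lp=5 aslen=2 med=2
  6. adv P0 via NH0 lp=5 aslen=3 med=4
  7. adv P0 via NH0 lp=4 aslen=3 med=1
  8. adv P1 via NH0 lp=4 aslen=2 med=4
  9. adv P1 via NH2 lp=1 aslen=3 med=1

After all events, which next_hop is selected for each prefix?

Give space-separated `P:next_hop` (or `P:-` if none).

Answer: P0:NH0 P1:NH3

Derivation:
Op 1: best P0=NH0 P1=-
Op 2: best P0=NH0 P1=NH3
Op 3: best P0=NH0 P1=NH3
Op 4: best P0=NH0 P1=NH0
Op 5: best P0=NH0 P1=NH3
Op 6: best P0=NH0 P1=NH3
Op 7: best P0=NH0 P1=NH3
Op 8: best P0=NH0 P1=NH3
Op 9: best P0=NH0 P1=NH3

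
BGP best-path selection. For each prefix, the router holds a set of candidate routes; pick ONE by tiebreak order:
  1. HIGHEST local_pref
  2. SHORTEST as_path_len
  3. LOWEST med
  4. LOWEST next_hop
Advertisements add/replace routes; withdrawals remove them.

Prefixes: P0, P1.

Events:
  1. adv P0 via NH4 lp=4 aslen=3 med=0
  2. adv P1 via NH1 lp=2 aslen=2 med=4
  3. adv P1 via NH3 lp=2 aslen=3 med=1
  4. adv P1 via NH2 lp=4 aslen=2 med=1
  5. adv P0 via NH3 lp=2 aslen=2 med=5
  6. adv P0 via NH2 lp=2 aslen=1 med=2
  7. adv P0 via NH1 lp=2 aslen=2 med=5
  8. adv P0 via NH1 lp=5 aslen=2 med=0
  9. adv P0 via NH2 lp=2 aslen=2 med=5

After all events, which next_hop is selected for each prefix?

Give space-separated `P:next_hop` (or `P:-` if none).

Op 1: best P0=NH4 P1=-
Op 2: best P0=NH4 P1=NH1
Op 3: best P0=NH4 P1=NH1
Op 4: best P0=NH4 P1=NH2
Op 5: best P0=NH4 P1=NH2
Op 6: best P0=NH4 P1=NH2
Op 7: best P0=NH4 P1=NH2
Op 8: best P0=NH1 P1=NH2
Op 9: best P0=NH1 P1=NH2

Answer: P0:NH1 P1:NH2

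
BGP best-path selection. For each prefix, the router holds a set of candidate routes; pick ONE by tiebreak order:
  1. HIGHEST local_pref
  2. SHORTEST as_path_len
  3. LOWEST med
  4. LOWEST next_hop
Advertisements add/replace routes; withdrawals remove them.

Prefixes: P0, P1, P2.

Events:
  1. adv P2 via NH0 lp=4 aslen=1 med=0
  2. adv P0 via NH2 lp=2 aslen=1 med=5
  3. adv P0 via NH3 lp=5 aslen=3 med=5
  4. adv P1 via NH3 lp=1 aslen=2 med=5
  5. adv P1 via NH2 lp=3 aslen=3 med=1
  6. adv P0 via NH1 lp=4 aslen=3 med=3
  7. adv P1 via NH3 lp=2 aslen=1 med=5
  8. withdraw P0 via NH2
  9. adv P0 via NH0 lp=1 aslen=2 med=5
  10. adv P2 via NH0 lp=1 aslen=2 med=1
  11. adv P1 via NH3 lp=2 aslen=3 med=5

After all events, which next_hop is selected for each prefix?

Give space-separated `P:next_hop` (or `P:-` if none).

Op 1: best P0=- P1=- P2=NH0
Op 2: best P0=NH2 P1=- P2=NH0
Op 3: best P0=NH3 P1=- P2=NH0
Op 4: best P0=NH3 P1=NH3 P2=NH0
Op 5: best P0=NH3 P1=NH2 P2=NH0
Op 6: best P0=NH3 P1=NH2 P2=NH0
Op 7: best P0=NH3 P1=NH2 P2=NH0
Op 8: best P0=NH3 P1=NH2 P2=NH0
Op 9: best P0=NH3 P1=NH2 P2=NH0
Op 10: best P0=NH3 P1=NH2 P2=NH0
Op 11: best P0=NH3 P1=NH2 P2=NH0

Answer: P0:NH3 P1:NH2 P2:NH0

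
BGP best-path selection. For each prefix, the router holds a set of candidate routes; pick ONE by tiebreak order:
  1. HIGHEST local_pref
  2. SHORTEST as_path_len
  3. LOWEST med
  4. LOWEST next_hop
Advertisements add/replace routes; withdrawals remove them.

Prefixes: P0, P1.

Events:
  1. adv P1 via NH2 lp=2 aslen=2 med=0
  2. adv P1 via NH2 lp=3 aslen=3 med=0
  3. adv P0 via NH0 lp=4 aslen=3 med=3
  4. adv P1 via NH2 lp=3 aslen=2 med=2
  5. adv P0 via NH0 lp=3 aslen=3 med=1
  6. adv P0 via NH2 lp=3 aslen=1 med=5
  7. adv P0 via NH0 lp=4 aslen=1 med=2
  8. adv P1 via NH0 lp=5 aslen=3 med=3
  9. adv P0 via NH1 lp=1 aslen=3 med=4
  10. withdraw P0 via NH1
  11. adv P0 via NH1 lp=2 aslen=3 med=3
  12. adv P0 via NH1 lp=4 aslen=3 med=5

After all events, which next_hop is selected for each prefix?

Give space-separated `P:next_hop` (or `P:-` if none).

Op 1: best P0=- P1=NH2
Op 2: best P0=- P1=NH2
Op 3: best P0=NH0 P1=NH2
Op 4: best P0=NH0 P1=NH2
Op 5: best P0=NH0 P1=NH2
Op 6: best P0=NH2 P1=NH2
Op 7: best P0=NH0 P1=NH2
Op 8: best P0=NH0 P1=NH0
Op 9: best P0=NH0 P1=NH0
Op 10: best P0=NH0 P1=NH0
Op 11: best P0=NH0 P1=NH0
Op 12: best P0=NH0 P1=NH0

Answer: P0:NH0 P1:NH0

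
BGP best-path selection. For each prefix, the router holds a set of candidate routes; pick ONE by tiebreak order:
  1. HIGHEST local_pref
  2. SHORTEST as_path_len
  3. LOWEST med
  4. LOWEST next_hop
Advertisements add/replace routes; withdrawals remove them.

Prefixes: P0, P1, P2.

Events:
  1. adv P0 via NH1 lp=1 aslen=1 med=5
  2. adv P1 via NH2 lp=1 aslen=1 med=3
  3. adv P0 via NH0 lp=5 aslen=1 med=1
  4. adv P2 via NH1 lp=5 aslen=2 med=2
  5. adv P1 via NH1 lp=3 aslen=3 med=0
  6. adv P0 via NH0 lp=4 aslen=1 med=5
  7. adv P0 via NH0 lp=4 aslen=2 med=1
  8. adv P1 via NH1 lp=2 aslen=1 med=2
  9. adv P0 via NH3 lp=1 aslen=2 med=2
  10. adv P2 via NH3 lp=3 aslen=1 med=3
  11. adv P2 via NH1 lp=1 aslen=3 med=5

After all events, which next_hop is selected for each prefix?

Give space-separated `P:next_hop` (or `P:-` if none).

Answer: P0:NH0 P1:NH1 P2:NH3

Derivation:
Op 1: best P0=NH1 P1=- P2=-
Op 2: best P0=NH1 P1=NH2 P2=-
Op 3: best P0=NH0 P1=NH2 P2=-
Op 4: best P0=NH0 P1=NH2 P2=NH1
Op 5: best P0=NH0 P1=NH1 P2=NH1
Op 6: best P0=NH0 P1=NH1 P2=NH1
Op 7: best P0=NH0 P1=NH1 P2=NH1
Op 8: best P0=NH0 P1=NH1 P2=NH1
Op 9: best P0=NH0 P1=NH1 P2=NH1
Op 10: best P0=NH0 P1=NH1 P2=NH1
Op 11: best P0=NH0 P1=NH1 P2=NH3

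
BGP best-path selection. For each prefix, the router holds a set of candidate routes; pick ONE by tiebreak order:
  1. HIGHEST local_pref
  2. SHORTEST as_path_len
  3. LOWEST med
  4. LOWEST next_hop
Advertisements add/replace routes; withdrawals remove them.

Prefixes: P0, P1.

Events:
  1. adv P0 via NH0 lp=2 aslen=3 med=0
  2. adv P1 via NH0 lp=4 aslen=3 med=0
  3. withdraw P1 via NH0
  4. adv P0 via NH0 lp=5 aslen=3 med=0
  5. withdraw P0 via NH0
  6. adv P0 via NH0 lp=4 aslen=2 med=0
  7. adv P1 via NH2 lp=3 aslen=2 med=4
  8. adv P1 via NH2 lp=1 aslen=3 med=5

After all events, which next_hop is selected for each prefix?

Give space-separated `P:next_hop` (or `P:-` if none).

Answer: P0:NH0 P1:NH2

Derivation:
Op 1: best P0=NH0 P1=-
Op 2: best P0=NH0 P1=NH0
Op 3: best P0=NH0 P1=-
Op 4: best P0=NH0 P1=-
Op 5: best P0=- P1=-
Op 6: best P0=NH0 P1=-
Op 7: best P0=NH0 P1=NH2
Op 8: best P0=NH0 P1=NH2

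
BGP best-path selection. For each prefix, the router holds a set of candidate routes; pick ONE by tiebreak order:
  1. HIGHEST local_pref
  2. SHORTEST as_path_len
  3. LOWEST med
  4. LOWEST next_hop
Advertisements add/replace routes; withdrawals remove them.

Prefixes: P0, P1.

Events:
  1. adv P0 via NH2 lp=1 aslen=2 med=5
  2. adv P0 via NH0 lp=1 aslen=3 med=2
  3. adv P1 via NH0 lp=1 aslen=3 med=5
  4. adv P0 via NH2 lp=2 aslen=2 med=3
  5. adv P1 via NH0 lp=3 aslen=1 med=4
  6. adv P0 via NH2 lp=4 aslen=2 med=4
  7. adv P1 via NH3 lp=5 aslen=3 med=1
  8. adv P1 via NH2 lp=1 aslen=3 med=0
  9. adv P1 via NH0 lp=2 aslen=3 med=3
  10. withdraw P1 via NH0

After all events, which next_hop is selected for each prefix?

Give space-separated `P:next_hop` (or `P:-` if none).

Answer: P0:NH2 P1:NH3

Derivation:
Op 1: best P0=NH2 P1=-
Op 2: best P0=NH2 P1=-
Op 3: best P0=NH2 P1=NH0
Op 4: best P0=NH2 P1=NH0
Op 5: best P0=NH2 P1=NH0
Op 6: best P0=NH2 P1=NH0
Op 7: best P0=NH2 P1=NH3
Op 8: best P0=NH2 P1=NH3
Op 9: best P0=NH2 P1=NH3
Op 10: best P0=NH2 P1=NH3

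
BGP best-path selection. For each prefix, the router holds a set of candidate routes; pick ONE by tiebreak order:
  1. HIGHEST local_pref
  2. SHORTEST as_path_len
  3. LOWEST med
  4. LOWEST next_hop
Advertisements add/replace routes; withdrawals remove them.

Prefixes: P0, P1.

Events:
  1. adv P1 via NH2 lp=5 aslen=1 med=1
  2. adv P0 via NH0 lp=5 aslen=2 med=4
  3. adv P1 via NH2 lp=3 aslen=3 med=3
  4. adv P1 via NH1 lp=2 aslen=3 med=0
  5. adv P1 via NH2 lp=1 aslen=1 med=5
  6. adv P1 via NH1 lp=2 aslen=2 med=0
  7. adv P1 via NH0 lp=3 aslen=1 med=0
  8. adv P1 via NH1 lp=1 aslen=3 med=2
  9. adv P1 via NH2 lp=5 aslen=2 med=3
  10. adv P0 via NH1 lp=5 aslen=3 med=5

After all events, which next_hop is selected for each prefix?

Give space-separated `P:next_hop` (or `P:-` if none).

Op 1: best P0=- P1=NH2
Op 2: best P0=NH0 P1=NH2
Op 3: best P0=NH0 P1=NH2
Op 4: best P0=NH0 P1=NH2
Op 5: best P0=NH0 P1=NH1
Op 6: best P0=NH0 P1=NH1
Op 7: best P0=NH0 P1=NH0
Op 8: best P0=NH0 P1=NH0
Op 9: best P0=NH0 P1=NH2
Op 10: best P0=NH0 P1=NH2

Answer: P0:NH0 P1:NH2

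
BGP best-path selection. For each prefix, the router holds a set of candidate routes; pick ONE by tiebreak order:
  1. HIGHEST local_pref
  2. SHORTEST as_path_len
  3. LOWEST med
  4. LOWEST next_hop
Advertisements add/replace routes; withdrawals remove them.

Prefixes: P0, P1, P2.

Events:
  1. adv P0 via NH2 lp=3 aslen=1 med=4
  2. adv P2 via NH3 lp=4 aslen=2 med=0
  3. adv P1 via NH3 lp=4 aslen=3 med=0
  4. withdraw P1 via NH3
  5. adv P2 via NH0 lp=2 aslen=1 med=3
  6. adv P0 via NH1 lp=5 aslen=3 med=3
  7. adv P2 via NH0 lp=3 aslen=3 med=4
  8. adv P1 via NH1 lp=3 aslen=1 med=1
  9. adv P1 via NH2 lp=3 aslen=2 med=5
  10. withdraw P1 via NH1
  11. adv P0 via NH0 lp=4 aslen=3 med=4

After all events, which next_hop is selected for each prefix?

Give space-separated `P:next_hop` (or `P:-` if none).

Op 1: best P0=NH2 P1=- P2=-
Op 2: best P0=NH2 P1=- P2=NH3
Op 3: best P0=NH2 P1=NH3 P2=NH3
Op 4: best P0=NH2 P1=- P2=NH3
Op 5: best P0=NH2 P1=- P2=NH3
Op 6: best P0=NH1 P1=- P2=NH3
Op 7: best P0=NH1 P1=- P2=NH3
Op 8: best P0=NH1 P1=NH1 P2=NH3
Op 9: best P0=NH1 P1=NH1 P2=NH3
Op 10: best P0=NH1 P1=NH2 P2=NH3
Op 11: best P0=NH1 P1=NH2 P2=NH3

Answer: P0:NH1 P1:NH2 P2:NH3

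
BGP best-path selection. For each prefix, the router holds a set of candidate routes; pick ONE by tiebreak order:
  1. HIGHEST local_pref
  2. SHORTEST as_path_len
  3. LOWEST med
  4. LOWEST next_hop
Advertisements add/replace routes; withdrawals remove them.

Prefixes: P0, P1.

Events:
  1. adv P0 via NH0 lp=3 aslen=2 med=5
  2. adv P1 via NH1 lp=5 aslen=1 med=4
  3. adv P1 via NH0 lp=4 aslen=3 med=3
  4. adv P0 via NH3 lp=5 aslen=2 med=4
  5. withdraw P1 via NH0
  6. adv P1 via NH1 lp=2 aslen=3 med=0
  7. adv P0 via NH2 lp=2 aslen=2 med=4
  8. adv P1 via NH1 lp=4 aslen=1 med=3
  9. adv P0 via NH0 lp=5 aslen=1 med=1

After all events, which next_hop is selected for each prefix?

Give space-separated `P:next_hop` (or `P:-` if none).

Op 1: best P0=NH0 P1=-
Op 2: best P0=NH0 P1=NH1
Op 3: best P0=NH0 P1=NH1
Op 4: best P0=NH3 P1=NH1
Op 5: best P0=NH3 P1=NH1
Op 6: best P0=NH3 P1=NH1
Op 7: best P0=NH3 P1=NH1
Op 8: best P0=NH3 P1=NH1
Op 9: best P0=NH0 P1=NH1

Answer: P0:NH0 P1:NH1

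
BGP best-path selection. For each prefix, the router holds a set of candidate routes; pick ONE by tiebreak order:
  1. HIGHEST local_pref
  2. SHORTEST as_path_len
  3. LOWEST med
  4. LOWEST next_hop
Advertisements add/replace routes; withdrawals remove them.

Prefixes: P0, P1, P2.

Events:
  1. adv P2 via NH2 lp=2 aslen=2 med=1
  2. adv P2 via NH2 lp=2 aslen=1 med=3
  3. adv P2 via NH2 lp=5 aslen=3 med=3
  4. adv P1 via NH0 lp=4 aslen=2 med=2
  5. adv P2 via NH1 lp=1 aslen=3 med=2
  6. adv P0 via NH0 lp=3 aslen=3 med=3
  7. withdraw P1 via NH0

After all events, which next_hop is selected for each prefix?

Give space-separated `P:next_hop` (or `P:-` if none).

Answer: P0:NH0 P1:- P2:NH2

Derivation:
Op 1: best P0=- P1=- P2=NH2
Op 2: best P0=- P1=- P2=NH2
Op 3: best P0=- P1=- P2=NH2
Op 4: best P0=- P1=NH0 P2=NH2
Op 5: best P0=- P1=NH0 P2=NH2
Op 6: best P0=NH0 P1=NH0 P2=NH2
Op 7: best P0=NH0 P1=- P2=NH2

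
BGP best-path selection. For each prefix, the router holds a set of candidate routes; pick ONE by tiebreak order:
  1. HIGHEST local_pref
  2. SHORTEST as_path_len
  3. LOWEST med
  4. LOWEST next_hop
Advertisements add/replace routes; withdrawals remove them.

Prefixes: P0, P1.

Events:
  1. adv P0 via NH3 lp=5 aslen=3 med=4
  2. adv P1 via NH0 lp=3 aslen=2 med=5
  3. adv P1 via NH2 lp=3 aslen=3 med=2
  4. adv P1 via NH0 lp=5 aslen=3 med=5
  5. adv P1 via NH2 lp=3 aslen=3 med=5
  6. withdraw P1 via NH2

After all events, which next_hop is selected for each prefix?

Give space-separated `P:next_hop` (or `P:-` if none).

Answer: P0:NH3 P1:NH0

Derivation:
Op 1: best P0=NH3 P1=-
Op 2: best P0=NH3 P1=NH0
Op 3: best P0=NH3 P1=NH0
Op 4: best P0=NH3 P1=NH0
Op 5: best P0=NH3 P1=NH0
Op 6: best P0=NH3 P1=NH0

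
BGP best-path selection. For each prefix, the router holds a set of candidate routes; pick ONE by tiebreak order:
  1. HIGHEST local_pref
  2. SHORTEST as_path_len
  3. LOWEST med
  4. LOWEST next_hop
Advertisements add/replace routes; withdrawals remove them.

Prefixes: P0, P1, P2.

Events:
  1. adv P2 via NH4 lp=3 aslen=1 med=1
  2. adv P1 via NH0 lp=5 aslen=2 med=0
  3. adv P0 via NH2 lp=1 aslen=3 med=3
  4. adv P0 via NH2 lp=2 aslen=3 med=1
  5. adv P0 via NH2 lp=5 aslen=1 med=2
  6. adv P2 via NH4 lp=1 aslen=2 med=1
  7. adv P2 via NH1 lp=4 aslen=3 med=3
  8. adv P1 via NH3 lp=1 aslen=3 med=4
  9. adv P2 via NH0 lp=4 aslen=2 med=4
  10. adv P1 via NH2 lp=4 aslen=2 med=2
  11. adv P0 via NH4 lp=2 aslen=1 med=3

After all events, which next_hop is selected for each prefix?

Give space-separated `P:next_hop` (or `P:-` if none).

Answer: P0:NH2 P1:NH0 P2:NH0

Derivation:
Op 1: best P0=- P1=- P2=NH4
Op 2: best P0=- P1=NH0 P2=NH4
Op 3: best P0=NH2 P1=NH0 P2=NH4
Op 4: best P0=NH2 P1=NH0 P2=NH4
Op 5: best P0=NH2 P1=NH0 P2=NH4
Op 6: best P0=NH2 P1=NH0 P2=NH4
Op 7: best P0=NH2 P1=NH0 P2=NH1
Op 8: best P0=NH2 P1=NH0 P2=NH1
Op 9: best P0=NH2 P1=NH0 P2=NH0
Op 10: best P0=NH2 P1=NH0 P2=NH0
Op 11: best P0=NH2 P1=NH0 P2=NH0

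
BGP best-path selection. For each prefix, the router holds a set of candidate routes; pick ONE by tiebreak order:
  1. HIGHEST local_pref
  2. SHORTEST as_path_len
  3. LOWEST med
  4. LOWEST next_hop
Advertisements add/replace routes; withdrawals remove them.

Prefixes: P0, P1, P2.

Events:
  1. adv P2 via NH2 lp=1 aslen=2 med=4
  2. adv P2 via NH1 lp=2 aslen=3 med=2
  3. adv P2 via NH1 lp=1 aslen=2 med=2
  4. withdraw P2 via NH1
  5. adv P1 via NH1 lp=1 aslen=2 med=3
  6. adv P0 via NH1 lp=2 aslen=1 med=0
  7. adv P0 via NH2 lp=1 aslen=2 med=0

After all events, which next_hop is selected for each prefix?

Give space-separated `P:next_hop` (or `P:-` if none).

Answer: P0:NH1 P1:NH1 P2:NH2

Derivation:
Op 1: best P0=- P1=- P2=NH2
Op 2: best P0=- P1=- P2=NH1
Op 3: best P0=- P1=- P2=NH1
Op 4: best P0=- P1=- P2=NH2
Op 5: best P0=- P1=NH1 P2=NH2
Op 6: best P0=NH1 P1=NH1 P2=NH2
Op 7: best P0=NH1 P1=NH1 P2=NH2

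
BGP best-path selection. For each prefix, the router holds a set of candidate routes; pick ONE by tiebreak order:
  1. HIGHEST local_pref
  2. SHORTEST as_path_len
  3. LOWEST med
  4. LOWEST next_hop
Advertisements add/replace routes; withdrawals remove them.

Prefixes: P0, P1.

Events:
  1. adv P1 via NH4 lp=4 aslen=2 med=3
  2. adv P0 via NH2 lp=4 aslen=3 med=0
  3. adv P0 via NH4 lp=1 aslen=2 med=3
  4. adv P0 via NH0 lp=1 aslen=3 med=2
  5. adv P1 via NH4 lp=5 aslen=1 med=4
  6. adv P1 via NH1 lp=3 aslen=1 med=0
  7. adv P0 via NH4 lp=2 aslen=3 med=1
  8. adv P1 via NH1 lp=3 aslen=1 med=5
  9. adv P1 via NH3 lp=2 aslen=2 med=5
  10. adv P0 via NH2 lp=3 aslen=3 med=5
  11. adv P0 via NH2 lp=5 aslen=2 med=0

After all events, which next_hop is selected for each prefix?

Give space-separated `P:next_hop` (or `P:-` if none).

Op 1: best P0=- P1=NH4
Op 2: best P0=NH2 P1=NH4
Op 3: best P0=NH2 P1=NH4
Op 4: best P0=NH2 P1=NH4
Op 5: best P0=NH2 P1=NH4
Op 6: best P0=NH2 P1=NH4
Op 7: best P0=NH2 P1=NH4
Op 8: best P0=NH2 P1=NH4
Op 9: best P0=NH2 P1=NH4
Op 10: best P0=NH2 P1=NH4
Op 11: best P0=NH2 P1=NH4

Answer: P0:NH2 P1:NH4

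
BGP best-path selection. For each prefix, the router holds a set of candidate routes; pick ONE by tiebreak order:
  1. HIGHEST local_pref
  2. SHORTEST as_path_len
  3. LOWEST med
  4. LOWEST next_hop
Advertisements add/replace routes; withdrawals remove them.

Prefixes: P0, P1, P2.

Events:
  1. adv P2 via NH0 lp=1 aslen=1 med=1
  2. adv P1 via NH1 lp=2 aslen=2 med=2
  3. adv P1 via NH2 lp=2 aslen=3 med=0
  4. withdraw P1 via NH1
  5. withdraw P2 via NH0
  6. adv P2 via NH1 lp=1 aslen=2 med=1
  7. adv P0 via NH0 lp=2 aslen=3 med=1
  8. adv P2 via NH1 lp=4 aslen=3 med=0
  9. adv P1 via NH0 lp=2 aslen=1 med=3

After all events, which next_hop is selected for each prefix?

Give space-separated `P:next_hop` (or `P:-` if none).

Answer: P0:NH0 P1:NH0 P2:NH1

Derivation:
Op 1: best P0=- P1=- P2=NH0
Op 2: best P0=- P1=NH1 P2=NH0
Op 3: best P0=- P1=NH1 P2=NH0
Op 4: best P0=- P1=NH2 P2=NH0
Op 5: best P0=- P1=NH2 P2=-
Op 6: best P0=- P1=NH2 P2=NH1
Op 7: best P0=NH0 P1=NH2 P2=NH1
Op 8: best P0=NH0 P1=NH2 P2=NH1
Op 9: best P0=NH0 P1=NH0 P2=NH1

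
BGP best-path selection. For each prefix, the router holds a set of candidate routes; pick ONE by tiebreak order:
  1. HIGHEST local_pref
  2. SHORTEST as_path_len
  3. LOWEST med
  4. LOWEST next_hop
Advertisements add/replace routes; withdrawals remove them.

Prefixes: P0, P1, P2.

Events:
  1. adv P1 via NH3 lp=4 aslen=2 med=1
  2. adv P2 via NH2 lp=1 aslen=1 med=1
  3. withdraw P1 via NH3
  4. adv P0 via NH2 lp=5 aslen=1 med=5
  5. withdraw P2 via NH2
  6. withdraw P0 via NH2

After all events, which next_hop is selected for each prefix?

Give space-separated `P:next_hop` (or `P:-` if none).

Answer: P0:- P1:- P2:-

Derivation:
Op 1: best P0=- P1=NH3 P2=-
Op 2: best P0=- P1=NH3 P2=NH2
Op 3: best P0=- P1=- P2=NH2
Op 4: best P0=NH2 P1=- P2=NH2
Op 5: best P0=NH2 P1=- P2=-
Op 6: best P0=- P1=- P2=-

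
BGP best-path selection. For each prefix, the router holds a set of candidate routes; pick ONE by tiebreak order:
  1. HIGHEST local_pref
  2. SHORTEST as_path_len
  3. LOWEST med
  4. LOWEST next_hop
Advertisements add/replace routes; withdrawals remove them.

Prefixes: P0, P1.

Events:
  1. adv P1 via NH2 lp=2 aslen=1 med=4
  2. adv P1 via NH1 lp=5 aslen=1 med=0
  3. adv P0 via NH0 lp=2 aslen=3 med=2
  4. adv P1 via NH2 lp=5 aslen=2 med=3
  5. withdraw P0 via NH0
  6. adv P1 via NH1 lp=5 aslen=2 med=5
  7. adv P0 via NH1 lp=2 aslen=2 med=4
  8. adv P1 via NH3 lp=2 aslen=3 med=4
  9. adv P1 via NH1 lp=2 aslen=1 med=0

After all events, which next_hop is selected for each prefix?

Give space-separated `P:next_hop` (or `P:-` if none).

Op 1: best P0=- P1=NH2
Op 2: best P0=- P1=NH1
Op 3: best P0=NH0 P1=NH1
Op 4: best P0=NH0 P1=NH1
Op 5: best P0=- P1=NH1
Op 6: best P0=- P1=NH2
Op 7: best P0=NH1 P1=NH2
Op 8: best P0=NH1 P1=NH2
Op 9: best P0=NH1 P1=NH2

Answer: P0:NH1 P1:NH2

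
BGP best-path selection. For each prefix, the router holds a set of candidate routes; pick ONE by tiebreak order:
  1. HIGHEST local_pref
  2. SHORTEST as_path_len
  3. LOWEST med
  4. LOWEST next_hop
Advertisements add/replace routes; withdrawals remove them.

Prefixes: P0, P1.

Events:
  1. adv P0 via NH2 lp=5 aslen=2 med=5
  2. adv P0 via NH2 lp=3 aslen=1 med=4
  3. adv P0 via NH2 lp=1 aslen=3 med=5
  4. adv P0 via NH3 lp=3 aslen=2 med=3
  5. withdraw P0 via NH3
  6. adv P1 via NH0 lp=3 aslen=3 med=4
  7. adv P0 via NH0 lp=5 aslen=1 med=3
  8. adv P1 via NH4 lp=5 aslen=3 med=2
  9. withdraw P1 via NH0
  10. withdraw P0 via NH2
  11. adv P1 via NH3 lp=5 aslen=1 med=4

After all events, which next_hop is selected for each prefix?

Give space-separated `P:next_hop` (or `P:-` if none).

Answer: P0:NH0 P1:NH3

Derivation:
Op 1: best P0=NH2 P1=-
Op 2: best P0=NH2 P1=-
Op 3: best P0=NH2 P1=-
Op 4: best P0=NH3 P1=-
Op 5: best P0=NH2 P1=-
Op 6: best P0=NH2 P1=NH0
Op 7: best P0=NH0 P1=NH0
Op 8: best P0=NH0 P1=NH4
Op 9: best P0=NH0 P1=NH4
Op 10: best P0=NH0 P1=NH4
Op 11: best P0=NH0 P1=NH3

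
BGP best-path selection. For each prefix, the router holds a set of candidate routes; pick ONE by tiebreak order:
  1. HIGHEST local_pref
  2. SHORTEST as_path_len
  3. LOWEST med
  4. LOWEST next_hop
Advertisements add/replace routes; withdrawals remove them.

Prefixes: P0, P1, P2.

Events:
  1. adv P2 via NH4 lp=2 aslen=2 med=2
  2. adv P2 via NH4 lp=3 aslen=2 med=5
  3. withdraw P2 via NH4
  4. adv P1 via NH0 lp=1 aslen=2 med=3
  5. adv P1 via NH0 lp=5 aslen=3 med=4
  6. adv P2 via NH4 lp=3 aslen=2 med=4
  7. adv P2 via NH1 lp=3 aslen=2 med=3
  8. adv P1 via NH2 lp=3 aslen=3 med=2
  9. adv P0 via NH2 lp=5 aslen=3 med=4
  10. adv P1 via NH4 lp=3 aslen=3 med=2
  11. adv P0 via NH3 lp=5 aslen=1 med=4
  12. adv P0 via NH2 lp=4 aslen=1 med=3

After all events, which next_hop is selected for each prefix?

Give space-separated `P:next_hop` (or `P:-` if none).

Answer: P0:NH3 P1:NH0 P2:NH1

Derivation:
Op 1: best P0=- P1=- P2=NH4
Op 2: best P0=- P1=- P2=NH4
Op 3: best P0=- P1=- P2=-
Op 4: best P0=- P1=NH0 P2=-
Op 5: best P0=- P1=NH0 P2=-
Op 6: best P0=- P1=NH0 P2=NH4
Op 7: best P0=- P1=NH0 P2=NH1
Op 8: best P0=- P1=NH0 P2=NH1
Op 9: best P0=NH2 P1=NH0 P2=NH1
Op 10: best P0=NH2 P1=NH0 P2=NH1
Op 11: best P0=NH3 P1=NH0 P2=NH1
Op 12: best P0=NH3 P1=NH0 P2=NH1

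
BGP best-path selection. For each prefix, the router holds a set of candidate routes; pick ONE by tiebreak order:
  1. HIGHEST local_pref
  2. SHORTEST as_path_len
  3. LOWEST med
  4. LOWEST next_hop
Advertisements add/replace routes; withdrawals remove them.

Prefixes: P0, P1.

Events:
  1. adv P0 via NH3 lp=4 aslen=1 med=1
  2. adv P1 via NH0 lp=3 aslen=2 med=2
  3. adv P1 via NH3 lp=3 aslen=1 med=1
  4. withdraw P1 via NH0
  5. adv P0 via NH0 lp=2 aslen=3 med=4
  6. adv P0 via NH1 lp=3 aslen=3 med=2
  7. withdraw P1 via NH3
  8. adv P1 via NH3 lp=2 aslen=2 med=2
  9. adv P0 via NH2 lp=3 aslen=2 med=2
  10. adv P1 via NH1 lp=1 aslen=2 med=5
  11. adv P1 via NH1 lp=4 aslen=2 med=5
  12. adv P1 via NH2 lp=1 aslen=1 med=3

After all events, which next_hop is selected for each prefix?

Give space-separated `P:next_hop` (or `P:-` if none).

Op 1: best P0=NH3 P1=-
Op 2: best P0=NH3 P1=NH0
Op 3: best P0=NH3 P1=NH3
Op 4: best P0=NH3 P1=NH3
Op 5: best P0=NH3 P1=NH3
Op 6: best P0=NH3 P1=NH3
Op 7: best P0=NH3 P1=-
Op 8: best P0=NH3 P1=NH3
Op 9: best P0=NH3 P1=NH3
Op 10: best P0=NH3 P1=NH3
Op 11: best P0=NH3 P1=NH1
Op 12: best P0=NH3 P1=NH1

Answer: P0:NH3 P1:NH1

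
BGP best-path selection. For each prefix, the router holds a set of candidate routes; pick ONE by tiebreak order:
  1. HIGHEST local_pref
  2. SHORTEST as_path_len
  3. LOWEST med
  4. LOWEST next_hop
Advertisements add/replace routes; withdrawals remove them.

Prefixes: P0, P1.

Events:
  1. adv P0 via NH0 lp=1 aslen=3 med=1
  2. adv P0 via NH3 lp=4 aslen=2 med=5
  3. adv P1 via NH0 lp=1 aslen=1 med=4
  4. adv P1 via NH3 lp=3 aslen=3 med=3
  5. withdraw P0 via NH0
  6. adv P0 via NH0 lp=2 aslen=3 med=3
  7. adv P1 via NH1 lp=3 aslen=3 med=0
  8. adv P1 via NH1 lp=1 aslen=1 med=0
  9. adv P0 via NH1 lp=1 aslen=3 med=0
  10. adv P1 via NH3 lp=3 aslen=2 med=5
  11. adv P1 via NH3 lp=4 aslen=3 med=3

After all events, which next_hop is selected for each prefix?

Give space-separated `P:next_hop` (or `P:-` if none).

Answer: P0:NH3 P1:NH3

Derivation:
Op 1: best P0=NH0 P1=-
Op 2: best P0=NH3 P1=-
Op 3: best P0=NH3 P1=NH0
Op 4: best P0=NH3 P1=NH3
Op 5: best P0=NH3 P1=NH3
Op 6: best P0=NH3 P1=NH3
Op 7: best P0=NH3 P1=NH1
Op 8: best P0=NH3 P1=NH3
Op 9: best P0=NH3 P1=NH3
Op 10: best P0=NH3 P1=NH3
Op 11: best P0=NH3 P1=NH3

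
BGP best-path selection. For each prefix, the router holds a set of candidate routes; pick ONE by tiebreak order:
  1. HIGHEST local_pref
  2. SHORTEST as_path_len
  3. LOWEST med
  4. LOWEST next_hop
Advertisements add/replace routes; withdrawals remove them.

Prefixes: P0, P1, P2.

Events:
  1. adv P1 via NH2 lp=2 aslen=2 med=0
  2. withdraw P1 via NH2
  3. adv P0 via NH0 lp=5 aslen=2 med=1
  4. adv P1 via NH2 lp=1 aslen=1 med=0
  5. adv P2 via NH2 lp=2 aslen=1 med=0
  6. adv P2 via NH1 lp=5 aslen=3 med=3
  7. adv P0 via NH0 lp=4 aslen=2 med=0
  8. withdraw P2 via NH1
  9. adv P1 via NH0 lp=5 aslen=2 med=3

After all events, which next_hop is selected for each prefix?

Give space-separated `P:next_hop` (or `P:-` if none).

Op 1: best P0=- P1=NH2 P2=-
Op 2: best P0=- P1=- P2=-
Op 3: best P0=NH0 P1=- P2=-
Op 4: best P0=NH0 P1=NH2 P2=-
Op 5: best P0=NH0 P1=NH2 P2=NH2
Op 6: best P0=NH0 P1=NH2 P2=NH1
Op 7: best P0=NH0 P1=NH2 P2=NH1
Op 8: best P0=NH0 P1=NH2 P2=NH2
Op 9: best P0=NH0 P1=NH0 P2=NH2

Answer: P0:NH0 P1:NH0 P2:NH2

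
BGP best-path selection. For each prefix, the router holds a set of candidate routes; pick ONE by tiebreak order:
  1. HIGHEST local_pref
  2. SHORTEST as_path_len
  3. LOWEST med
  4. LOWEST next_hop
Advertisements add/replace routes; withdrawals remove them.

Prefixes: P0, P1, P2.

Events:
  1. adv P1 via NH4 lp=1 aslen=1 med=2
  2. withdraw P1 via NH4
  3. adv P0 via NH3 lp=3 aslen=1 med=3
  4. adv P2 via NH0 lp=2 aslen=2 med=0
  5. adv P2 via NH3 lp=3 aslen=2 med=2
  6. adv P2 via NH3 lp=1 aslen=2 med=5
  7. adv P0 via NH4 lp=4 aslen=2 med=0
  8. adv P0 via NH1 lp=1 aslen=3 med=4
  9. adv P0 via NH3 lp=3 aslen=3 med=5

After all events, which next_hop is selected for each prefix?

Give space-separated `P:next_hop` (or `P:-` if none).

Op 1: best P0=- P1=NH4 P2=-
Op 2: best P0=- P1=- P2=-
Op 3: best P0=NH3 P1=- P2=-
Op 4: best P0=NH3 P1=- P2=NH0
Op 5: best P0=NH3 P1=- P2=NH3
Op 6: best P0=NH3 P1=- P2=NH0
Op 7: best P0=NH4 P1=- P2=NH0
Op 8: best P0=NH4 P1=- P2=NH0
Op 9: best P0=NH4 P1=- P2=NH0

Answer: P0:NH4 P1:- P2:NH0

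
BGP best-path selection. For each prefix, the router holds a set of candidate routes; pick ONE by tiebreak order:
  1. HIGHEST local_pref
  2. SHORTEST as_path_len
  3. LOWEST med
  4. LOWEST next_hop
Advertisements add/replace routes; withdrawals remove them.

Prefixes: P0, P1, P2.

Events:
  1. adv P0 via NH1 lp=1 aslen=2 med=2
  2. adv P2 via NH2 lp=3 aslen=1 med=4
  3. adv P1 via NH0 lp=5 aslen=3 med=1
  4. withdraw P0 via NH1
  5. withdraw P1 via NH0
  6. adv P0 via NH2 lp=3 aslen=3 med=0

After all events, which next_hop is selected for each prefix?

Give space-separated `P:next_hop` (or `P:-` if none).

Answer: P0:NH2 P1:- P2:NH2

Derivation:
Op 1: best P0=NH1 P1=- P2=-
Op 2: best P0=NH1 P1=- P2=NH2
Op 3: best P0=NH1 P1=NH0 P2=NH2
Op 4: best P0=- P1=NH0 P2=NH2
Op 5: best P0=- P1=- P2=NH2
Op 6: best P0=NH2 P1=- P2=NH2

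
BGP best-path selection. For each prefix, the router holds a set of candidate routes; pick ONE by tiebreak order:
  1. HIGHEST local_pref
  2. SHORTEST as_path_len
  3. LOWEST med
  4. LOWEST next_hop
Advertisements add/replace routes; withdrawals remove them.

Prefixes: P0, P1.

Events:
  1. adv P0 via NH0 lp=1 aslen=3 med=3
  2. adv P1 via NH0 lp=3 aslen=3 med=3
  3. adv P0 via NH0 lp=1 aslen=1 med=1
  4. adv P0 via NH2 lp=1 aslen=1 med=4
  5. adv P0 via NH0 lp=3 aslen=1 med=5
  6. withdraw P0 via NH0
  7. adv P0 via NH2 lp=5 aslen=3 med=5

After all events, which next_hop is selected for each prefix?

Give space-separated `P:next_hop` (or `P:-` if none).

Op 1: best P0=NH0 P1=-
Op 2: best P0=NH0 P1=NH0
Op 3: best P0=NH0 P1=NH0
Op 4: best P0=NH0 P1=NH0
Op 5: best P0=NH0 P1=NH0
Op 6: best P0=NH2 P1=NH0
Op 7: best P0=NH2 P1=NH0

Answer: P0:NH2 P1:NH0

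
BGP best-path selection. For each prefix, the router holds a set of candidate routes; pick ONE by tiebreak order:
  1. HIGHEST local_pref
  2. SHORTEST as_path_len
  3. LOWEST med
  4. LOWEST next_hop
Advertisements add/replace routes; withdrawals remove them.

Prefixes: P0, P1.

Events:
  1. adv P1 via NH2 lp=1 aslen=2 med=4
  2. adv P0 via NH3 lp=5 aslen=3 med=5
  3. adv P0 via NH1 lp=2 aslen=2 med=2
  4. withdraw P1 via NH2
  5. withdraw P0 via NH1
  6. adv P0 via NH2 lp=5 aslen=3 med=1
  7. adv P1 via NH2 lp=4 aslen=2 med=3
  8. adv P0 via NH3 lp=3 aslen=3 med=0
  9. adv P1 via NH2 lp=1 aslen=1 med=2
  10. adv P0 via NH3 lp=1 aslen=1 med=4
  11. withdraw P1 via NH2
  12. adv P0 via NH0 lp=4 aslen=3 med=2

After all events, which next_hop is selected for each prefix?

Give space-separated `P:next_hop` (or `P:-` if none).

Answer: P0:NH2 P1:-

Derivation:
Op 1: best P0=- P1=NH2
Op 2: best P0=NH3 P1=NH2
Op 3: best P0=NH3 P1=NH2
Op 4: best P0=NH3 P1=-
Op 5: best P0=NH3 P1=-
Op 6: best P0=NH2 P1=-
Op 7: best P0=NH2 P1=NH2
Op 8: best P0=NH2 P1=NH2
Op 9: best P0=NH2 P1=NH2
Op 10: best P0=NH2 P1=NH2
Op 11: best P0=NH2 P1=-
Op 12: best P0=NH2 P1=-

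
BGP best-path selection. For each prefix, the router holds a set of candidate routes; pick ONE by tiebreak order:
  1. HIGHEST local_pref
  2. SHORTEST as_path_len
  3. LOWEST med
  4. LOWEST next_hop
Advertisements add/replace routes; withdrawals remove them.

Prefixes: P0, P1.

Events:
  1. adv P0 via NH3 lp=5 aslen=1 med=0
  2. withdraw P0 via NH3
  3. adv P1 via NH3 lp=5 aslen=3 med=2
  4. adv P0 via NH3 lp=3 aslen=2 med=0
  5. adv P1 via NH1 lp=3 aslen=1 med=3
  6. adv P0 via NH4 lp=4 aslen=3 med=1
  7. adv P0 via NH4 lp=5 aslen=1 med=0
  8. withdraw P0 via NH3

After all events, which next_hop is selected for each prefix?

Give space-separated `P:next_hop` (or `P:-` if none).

Op 1: best P0=NH3 P1=-
Op 2: best P0=- P1=-
Op 3: best P0=- P1=NH3
Op 4: best P0=NH3 P1=NH3
Op 5: best P0=NH3 P1=NH3
Op 6: best P0=NH4 P1=NH3
Op 7: best P0=NH4 P1=NH3
Op 8: best P0=NH4 P1=NH3

Answer: P0:NH4 P1:NH3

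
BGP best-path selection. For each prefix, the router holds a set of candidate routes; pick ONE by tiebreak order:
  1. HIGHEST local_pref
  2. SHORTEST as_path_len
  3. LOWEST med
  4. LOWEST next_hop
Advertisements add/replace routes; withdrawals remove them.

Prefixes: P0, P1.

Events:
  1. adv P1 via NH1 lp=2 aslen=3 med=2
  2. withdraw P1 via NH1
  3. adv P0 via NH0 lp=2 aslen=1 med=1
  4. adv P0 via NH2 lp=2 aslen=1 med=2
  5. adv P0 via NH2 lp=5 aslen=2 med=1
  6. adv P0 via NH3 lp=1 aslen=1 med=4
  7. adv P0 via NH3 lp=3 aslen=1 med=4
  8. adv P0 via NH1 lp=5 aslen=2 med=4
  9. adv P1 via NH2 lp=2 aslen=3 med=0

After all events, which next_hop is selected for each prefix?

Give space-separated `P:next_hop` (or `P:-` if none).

Answer: P0:NH2 P1:NH2

Derivation:
Op 1: best P0=- P1=NH1
Op 2: best P0=- P1=-
Op 3: best P0=NH0 P1=-
Op 4: best P0=NH0 P1=-
Op 5: best P0=NH2 P1=-
Op 6: best P0=NH2 P1=-
Op 7: best P0=NH2 P1=-
Op 8: best P0=NH2 P1=-
Op 9: best P0=NH2 P1=NH2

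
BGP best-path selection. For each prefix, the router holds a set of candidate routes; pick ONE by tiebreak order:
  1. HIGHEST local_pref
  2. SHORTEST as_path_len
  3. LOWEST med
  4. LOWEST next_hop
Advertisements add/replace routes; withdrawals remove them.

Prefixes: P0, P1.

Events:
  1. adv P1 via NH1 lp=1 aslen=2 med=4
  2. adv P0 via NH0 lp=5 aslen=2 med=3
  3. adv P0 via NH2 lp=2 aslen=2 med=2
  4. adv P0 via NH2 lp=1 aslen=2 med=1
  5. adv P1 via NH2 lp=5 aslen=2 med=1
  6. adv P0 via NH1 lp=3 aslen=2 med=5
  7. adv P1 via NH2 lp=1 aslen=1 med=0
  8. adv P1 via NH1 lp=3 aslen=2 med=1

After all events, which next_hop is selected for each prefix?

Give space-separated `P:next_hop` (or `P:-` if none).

Op 1: best P0=- P1=NH1
Op 2: best P0=NH0 P1=NH1
Op 3: best P0=NH0 P1=NH1
Op 4: best P0=NH0 P1=NH1
Op 5: best P0=NH0 P1=NH2
Op 6: best P0=NH0 P1=NH2
Op 7: best P0=NH0 P1=NH2
Op 8: best P0=NH0 P1=NH1

Answer: P0:NH0 P1:NH1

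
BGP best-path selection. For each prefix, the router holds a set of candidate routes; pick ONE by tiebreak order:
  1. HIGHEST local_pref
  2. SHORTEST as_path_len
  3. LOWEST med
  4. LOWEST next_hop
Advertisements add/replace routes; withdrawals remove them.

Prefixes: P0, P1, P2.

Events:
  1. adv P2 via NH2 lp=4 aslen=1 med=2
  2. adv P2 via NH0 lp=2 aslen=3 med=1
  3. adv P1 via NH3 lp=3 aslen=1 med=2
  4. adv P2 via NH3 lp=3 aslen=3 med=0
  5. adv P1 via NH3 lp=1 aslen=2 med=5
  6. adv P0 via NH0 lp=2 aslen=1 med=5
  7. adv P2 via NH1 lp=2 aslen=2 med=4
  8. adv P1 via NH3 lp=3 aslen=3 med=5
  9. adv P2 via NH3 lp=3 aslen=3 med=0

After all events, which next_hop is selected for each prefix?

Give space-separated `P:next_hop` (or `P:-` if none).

Answer: P0:NH0 P1:NH3 P2:NH2

Derivation:
Op 1: best P0=- P1=- P2=NH2
Op 2: best P0=- P1=- P2=NH2
Op 3: best P0=- P1=NH3 P2=NH2
Op 4: best P0=- P1=NH3 P2=NH2
Op 5: best P0=- P1=NH3 P2=NH2
Op 6: best P0=NH0 P1=NH3 P2=NH2
Op 7: best P0=NH0 P1=NH3 P2=NH2
Op 8: best P0=NH0 P1=NH3 P2=NH2
Op 9: best P0=NH0 P1=NH3 P2=NH2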